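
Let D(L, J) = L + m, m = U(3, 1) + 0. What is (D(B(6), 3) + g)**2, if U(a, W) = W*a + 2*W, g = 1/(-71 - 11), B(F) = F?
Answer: 811801/6724 ≈ 120.73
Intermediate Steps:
g = -1/82 (g = 1/(-82) = -1/82 ≈ -0.012195)
U(a, W) = 2*W + W*a
m = 5 (m = 1*(2 + 3) + 0 = 1*5 + 0 = 5 + 0 = 5)
D(L, J) = 5 + L (D(L, J) = L + 5 = 5 + L)
(D(B(6), 3) + g)**2 = ((5 + 6) - 1/82)**2 = (11 - 1/82)**2 = (901/82)**2 = 811801/6724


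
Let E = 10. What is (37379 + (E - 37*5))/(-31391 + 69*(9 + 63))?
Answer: -37204/26423 ≈ -1.4080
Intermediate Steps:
(37379 + (E - 37*5))/(-31391 + 69*(9 + 63)) = (37379 + (10 - 37*5))/(-31391 + 69*(9 + 63)) = (37379 + (10 - 185))/(-31391 + 69*72) = (37379 - 175)/(-31391 + 4968) = 37204/(-26423) = 37204*(-1/26423) = -37204/26423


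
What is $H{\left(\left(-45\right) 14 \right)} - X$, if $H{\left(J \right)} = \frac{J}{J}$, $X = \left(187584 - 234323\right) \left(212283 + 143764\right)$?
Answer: $16641280734$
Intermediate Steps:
$X = -16641280733$ ($X = \left(-46739\right) 356047 = -16641280733$)
$H{\left(J \right)} = 1$
$H{\left(\left(-45\right) 14 \right)} - X = 1 - -16641280733 = 1 + 16641280733 = 16641280734$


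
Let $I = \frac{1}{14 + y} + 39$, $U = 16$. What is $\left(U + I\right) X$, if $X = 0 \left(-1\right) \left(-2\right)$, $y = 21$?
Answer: $0$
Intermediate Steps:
$X = 0$ ($X = 0 \left(-2\right) = 0$)
$I = \frac{1366}{35}$ ($I = \frac{1}{14 + 21} + 39 = \frac{1}{35} + 39 = \frac{1366}{35} \approx 39.029$)
$\left(U + I\right) X = \left(16 + \frac{1366}{35}\right) 0 = \frac{1926}{35} \cdot 0 = 0$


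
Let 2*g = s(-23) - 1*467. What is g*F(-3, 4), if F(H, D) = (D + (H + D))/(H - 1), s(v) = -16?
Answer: 2415/8 ≈ 301.88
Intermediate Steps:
F(H, D) = (H + 2*D)/(-1 + H) (F(H, D) = (D + (D + H))/(-1 + H) = (H + 2*D)/(-1 + H))
g = -483/2 (g = (-16 - 1*467)/2 = (-16 - 467)/2 = (½)*(-483) = -483/2 ≈ -241.50)
g*F(-3, 4) = -483*(-3 + 2*4)/(2*(-1 - 3)) = -483*(-3 + 8)/(2*(-4)) = -(-483)*5/8 = -483/2*(-5/4) = 2415/8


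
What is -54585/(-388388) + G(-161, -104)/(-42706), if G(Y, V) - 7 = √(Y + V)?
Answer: 1164194147/8293248964 - I*√265/42706 ≈ 0.14038 - 0.00038118*I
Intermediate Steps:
G(Y, V) = 7 + √(V + Y) (G(Y, V) = 7 + √(Y + V) = 7 + √(V + Y))
-54585/(-388388) + G(-161, -104)/(-42706) = -54585/(-388388) + (7 + √(-104 - 161))/(-42706) = -54585*(-1/388388) + (7 + √(-265))*(-1/42706) = 54585/388388 + (7 + I*√265)*(-1/42706) = 54585/388388 + (-7/42706 - I*√265/42706) = 1164194147/8293248964 - I*√265/42706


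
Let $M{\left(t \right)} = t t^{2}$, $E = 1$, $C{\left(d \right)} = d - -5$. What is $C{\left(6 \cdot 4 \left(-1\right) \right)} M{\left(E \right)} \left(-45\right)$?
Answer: $855$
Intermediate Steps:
$C{\left(d \right)} = 5 + d$ ($C{\left(d \right)} = d + 5 = 5 + d$)
$M{\left(t \right)} = t^{3}$
$C{\left(6 \cdot 4 \left(-1\right) \right)} M{\left(E \right)} \left(-45\right) = \left(5 + 6 \cdot 4 \left(-1\right)\right) 1^{3} \left(-45\right) = \left(5 + 24 \left(-1\right)\right) 1 \left(-45\right) = \left(5 - 24\right) 1 \left(-45\right) = \left(-19\right) 1 \left(-45\right) = \left(-19\right) \left(-45\right) = 855$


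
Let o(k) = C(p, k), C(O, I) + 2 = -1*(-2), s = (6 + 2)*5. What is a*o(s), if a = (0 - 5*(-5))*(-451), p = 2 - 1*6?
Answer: 0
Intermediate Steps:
s = 40 (s = 8*5 = 40)
p = -4 (p = 2 - 6 = -4)
a = -11275 (a = (0 + 25)*(-451) = 25*(-451) = -11275)
C(O, I) = 0 (C(O, I) = -2 - 1*(-2) = -2 + 2 = 0)
o(k) = 0
a*o(s) = -11275*0 = 0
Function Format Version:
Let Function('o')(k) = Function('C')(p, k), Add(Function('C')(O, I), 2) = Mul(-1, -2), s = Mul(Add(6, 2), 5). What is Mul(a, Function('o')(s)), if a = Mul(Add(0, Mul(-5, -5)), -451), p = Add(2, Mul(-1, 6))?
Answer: 0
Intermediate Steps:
s = 40 (s = Mul(8, 5) = 40)
p = -4 (p = Add(2, -6) = -4)
a = -11275 (a = Mul(Add(0, 25), -451) = Mul(25, -451) = -11275)
Function('C')(O, I) = 0 (Function('C')(O, I) = Add(-2, Mul(-1, -2)) = Add(-2, 2) = 0)
Function('o')(k) = 0
Mul(a, Function('o')(s)) = Mul(-11275, 0) = 0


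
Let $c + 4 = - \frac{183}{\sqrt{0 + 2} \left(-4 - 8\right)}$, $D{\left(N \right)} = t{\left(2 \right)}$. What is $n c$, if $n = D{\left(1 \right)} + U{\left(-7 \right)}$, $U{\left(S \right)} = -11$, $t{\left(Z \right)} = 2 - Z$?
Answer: $44 - \frac{671 \sqrt{2}}{8} \approx -74.617$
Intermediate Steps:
$D{\left(N \right)} = 0$ ($D{\left(N \right)} = 2 - 2 = 0$)
$c = -4 + \frac{61 \sqrt{2}}{8}$ ($c = -4 - \frac{183}{\sqrt{0 + 2} \left(-4 - 8\right)} = -4 - \frac{183}{\sqrt{2} \left(-12\right)} = -4 - \frac{183}{\left(-12\right) \sqrt{2}} = -4 - 183 \left(- \frac{\sqrt{2}}{24}\right) = -4 + \frac{61 \sqrt{2}}{8} \approx 6.7834$)
$n = -11$ ($n = 0 - 11 = -11$)
$n c = - 11 \left(-4 + \frac{61 \sqrt{2}}{8}\right) = 44 - \frac{671 \sqrt{2}}{8}$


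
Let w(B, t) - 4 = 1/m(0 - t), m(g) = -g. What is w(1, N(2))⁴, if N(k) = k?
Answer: 6561/16 ≈ 410.06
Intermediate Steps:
w(B, t) = 4 + 1/t (w(B, t) = 4 + 1/(-(0 - t)) = 4 + 1/(-(-1)*t) = 4 + 1/t)
w(1, N(2))⁴ = (4 + 1/2)⁴ = (4 + ½)⁴ = (9/2)⁴ = 6561/16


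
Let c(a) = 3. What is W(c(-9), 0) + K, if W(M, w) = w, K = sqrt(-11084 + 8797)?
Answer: I*sqrt(2287) ≈ 47.823*I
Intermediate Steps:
K = I*sqrt(2287) (K = sqrt(-2287) = I*sqrt(2287) ≈ 47.823*I)
W(c(-9), 0) + K = 0 + I*sqrt(2287) = I*sqrt(2287)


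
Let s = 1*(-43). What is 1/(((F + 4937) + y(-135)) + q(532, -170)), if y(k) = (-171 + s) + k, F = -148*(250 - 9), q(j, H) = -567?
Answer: -1/31647 ≈ -3.1599e-5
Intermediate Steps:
s = -43
F = -35668 (F = -148*241 = -35668)
y(k) = -214 + k (y(k) = (-171 - 43) + k = -214 + k)
1/(((F + 4937) + y(-135)) + q(532, -170)) = 1/(((-35668 + 4937) + (-214 - 135)) - 567) = 1/((-30731 - 349) - 567) = 1/(-31080 - 567) = 1/(-31647) = -1/31647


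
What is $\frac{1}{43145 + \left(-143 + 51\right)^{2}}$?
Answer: $\frac{1}{51609} \approx 1.9376 \cdot 10^{-5}$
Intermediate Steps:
$\frac{1}{43145 + \left(-143 + 51\right)^{2}} = \frac{1}{43145 + \left(-92\right)^{2}} = \frac{1}{43145 + 8464} = \frac{1}{51609}$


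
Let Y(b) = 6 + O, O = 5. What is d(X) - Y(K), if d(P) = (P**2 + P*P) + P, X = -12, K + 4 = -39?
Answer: 265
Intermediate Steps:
K = -43 (K = -4 - 39 = -43)
Y(b) = 11 (Y(b) = 6 + 5 = 11)
d(P) = P + 2*P**2 (d(P) = (P**2 + P**2) + P = 2*P**2 + P = P + 2*P**2)
d(X) - Y(K) = -12*(1 + 2*(-12)) - 1*11 = -12*(1 - 24) - 11 = -12*(-23) - 11 = 276 - 11 = 265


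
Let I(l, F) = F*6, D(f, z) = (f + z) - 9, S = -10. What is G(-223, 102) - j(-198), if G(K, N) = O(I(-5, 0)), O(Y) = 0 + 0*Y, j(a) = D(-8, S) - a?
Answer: -171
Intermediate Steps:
D(f, z) = -9 + f + z
I(l, F) = 6*F
j(a) = -27 - a (j(a) = (-9 - 8 - 10) - a = -27 - a)
O(Y) = 0 (O(Y) = 0 + 0 = 0)
G(K, N) = 0
G(-223, 102) - j(-198) = 0 - (-27 - 1*(-198)) = 0 - (-27 + 198) = 0 - 1*171 = 0 - 171 = -171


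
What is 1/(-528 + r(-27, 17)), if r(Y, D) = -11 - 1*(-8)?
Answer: -1/531 ≈ -0.0018832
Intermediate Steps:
r(Y, D) = -3 (r(Y, D) = -11 + 8 = -3)
1/(-528 + r(-27, 17)) = 1/(-528 - 3) = 1/(-531) = -1/531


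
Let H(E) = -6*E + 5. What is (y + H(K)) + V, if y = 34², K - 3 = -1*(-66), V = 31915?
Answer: 32662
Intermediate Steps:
K = 69 (K = 3 - 1*(-66) = 3 + 66 = 69)
y = 1156
H(E) = 5 - 6*E
(y + H(K)) + V = (1156 + (5 - 6*69)) + 31915 = (1156 + (5 - 414)) + 31915 = (1156 - 409) + 31915 = 747 + 31915 = 32662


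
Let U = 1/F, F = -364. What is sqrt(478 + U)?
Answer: sqrt(15833181)/182 ≈ 21.863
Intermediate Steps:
U = -1/364 (U = 1/(-364) = -1/364 ≈ -0.0027473)
sqrt(478 + U) = sqrt(478 - 1/364) = sqrt(173991/364) = sqrt(15833181)/182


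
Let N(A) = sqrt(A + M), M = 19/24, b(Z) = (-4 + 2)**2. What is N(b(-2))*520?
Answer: 130*sqrt(690)/3 ≈ 1138.3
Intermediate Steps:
b(Z) = 4 (b(Z) = (-2)**2 = 4)
M = 19/24 (M = 19*(1/24) = 19/24 ≈ 0.79167)
N(A) = sqrt(19/24 + A) (N(A) = sqrt(A + 19/24) = sqrt(19/24 + A))
N(b(-2))*520 = (sqrt(114 + 144*4)/12)*520 = (sqrt(114 + 576)/12)*520 = (sqrt(690)/12)*520 = 130*sqrt(690)/3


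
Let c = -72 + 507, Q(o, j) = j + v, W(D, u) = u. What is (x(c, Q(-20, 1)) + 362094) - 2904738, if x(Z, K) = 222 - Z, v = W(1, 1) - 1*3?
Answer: -2542857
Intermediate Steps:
v = -2 (v = 1 - 1*3 = 1 - 3 = -2)
Q(o, j) = -2 + j (Q(o, j) = j - 2 = -2 + j)
c = 435
(x(c, Q(-20, 1)) + 362094) - 2904738 = ((222 - 1*435) + 362094) - 2904738 = ((222 - 435) + 362094) - 2904738 = (-213 + 362094) - 2904738 = 361881 - 2904738 = -2542857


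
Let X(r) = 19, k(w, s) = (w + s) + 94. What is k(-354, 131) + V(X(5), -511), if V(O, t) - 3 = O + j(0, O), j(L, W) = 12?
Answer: -95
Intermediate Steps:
k(w, s) = 94 + s + w (k(w, s) = (s + w) + 94 = 94 + s + w)
V(O, t) = 15 + O (V(O, t) = 3 + (O + 12) = 3 + (12 + O) = 15 + O)
k(-354, 131) + V(X(5), -511) = (94 + 131 - 354) + (15 + 19) = -129 + 34 = -95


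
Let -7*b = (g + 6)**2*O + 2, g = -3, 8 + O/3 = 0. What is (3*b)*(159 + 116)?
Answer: 176550/7 ≈ 25221.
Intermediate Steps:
O = -24 (O = -24 + 3*0 = -24 + 0 = -24)
b = 214/7 (b = -((-3 + 6)**2*(-24) + 2)/7 = -(3**2*(-24) + 2)/7 = -(9*(-24) + 2)/7 = -(-216 + 2)/7 = -1/7*(-214) = 214/7 ≈ 30.571)
(3*b)*(159 + 116) = (3*(214/7))*(159 + 116) = (642/7)*275 = 176550/7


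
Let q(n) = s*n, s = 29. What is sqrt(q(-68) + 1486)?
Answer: 9*I*sqrt(6) ≈ 22.045*I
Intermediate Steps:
q(n) = 29*n
sqrt(q(-68) + 1486) = sqrt(29*(-68) + 1486) = sqrt(-1972 + 1486) = sqrt(-486) = 9*I*sqrt(6)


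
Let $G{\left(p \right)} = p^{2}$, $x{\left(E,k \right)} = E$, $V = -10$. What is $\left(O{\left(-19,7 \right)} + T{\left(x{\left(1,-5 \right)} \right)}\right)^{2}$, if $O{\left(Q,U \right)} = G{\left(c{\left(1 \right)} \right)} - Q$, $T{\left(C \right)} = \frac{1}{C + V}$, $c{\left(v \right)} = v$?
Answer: $\frac{32041}{81} \approx 395.57$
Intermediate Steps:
$T{\left(C \right)} = \frac{1}{-10 + C}$ ($T{\left(C \right)} = \frac{1}{C - 10} = \frac{1}{-10 + C}$)
$O{\left(Q,U \right)} = 1 - Q$ ($O{\left(Q,U \right)} = 1^{2} - Q = 1 - Q$)
$\left(O{\left(-19,7 \right)} + T{\left(x{\left(1,-5 \right)} \right)}\right)^{2} = \left(\left(1 - -19\right) + \frac{1}{-10 + 1}\right)^{2} = \left(\left(1 + 19\right) + \frac{1}{-9}\right)^{2} = \left(20 - \frac{1}{9}\right)^{2} = \left(\frac{179}{9}\right)^{2} = \frac{32041}{81}$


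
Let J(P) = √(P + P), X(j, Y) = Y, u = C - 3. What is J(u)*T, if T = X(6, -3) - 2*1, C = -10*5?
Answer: -5*I*√106 ≈ -51.478*I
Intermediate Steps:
C = -50
u = -53 (u = -50 - 3 = -53)
J(P) = √2*√P (J(P) = √(2*P) = √2*√P)
T = -5 (T = -3 - 2*1 = -3 - 2 = -5)
J(u)*T = (√2*√(-53))*(-5) = (√2*(I*√53))*(-5) = (I*√106)*(-5) = -5*I*√106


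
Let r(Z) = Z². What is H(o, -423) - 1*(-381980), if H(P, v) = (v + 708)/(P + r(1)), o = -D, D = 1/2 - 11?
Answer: 8786110/23 ≈ 3.8201e+5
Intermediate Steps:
D = -21/2 (D = 1*(½) - 11 = ½ - 11 = -21/2 ≈ -10.500)
o = 21/2 (o = -1*(-21/2) = 21/2 ≈ 10.500)
H(P, v) = (708 + v)/(1 + P) (H(P, v) = (v + 708)/(P + 1²) = (708 + v)/(P + 1) = (708 + v)/(1 + P))
H(o, -423) - 1*(-381980) = (708 - 423)/(1 + 21/2) - 1*(-381980) = 285/(23/2) + 381980 = (2/23)*285 + 381980 = 570/23 + 381980 = 8786110/23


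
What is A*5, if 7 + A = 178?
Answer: 855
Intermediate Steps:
A = 171 (A = -7 + 178 = 171)
A*5 = 171*5 = 855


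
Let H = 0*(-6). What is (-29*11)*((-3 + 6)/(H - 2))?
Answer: 957/2 ≈ 478.50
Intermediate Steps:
H = 0
(-29*11)*((-3 + 6)/(H - 2)) = (-29*11)*((-3 + 6)/(0 - 2)) = -957/(-2) = -957*(-1)/2 = -319*(-3/2) = 957/2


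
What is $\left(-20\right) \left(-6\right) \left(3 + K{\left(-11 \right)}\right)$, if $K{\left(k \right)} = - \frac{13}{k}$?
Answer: $\frac{5520}{11} \approx 501.82$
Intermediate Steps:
$\left(-20\right) \left(-6\right) \left(3 + K{\left(-11 \right)}\right) = \left(-20\right) \left(-6\right) \left(3 - \frac{13}{-11}\right) = 120 \left(3 - - \frac{13}{11}\right) = 120 \left(3 + \frac{13}{11}\right) = 120 \cdot \frac{46}{11} = \frac{5520}{11}$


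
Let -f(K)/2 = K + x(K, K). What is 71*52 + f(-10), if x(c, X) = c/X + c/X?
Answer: 3708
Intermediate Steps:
x(c, X) = 2*c/X
f(K) = -4 - 2*K (f(K) = -2*(K + 2*K/K) = -2*(K + 2) = -2*(2 + K) = -4 - 2*K)
71*52 + f(-10) = 71*52 + (-4 - 2*(-10)) = 3692 + (-4 + 20) = 3692 + 16 = 3708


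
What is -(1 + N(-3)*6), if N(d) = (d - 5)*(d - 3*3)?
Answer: -577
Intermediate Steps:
N(d) = (-9 + d)*(-5 + d) (N(d) = (-5 + d)*(d - 9) = (-5 + d)*(-9 + d) = (-9 + d)*(-5 + d))
-(1 + N(-3)*6) = -(1 + (45 + (-3)² - 14*(-3))*6) = -(1 + (45 + 9 + 42)*6) = -(1 + 96*6) = -(1 + 576) = -1*577 = -577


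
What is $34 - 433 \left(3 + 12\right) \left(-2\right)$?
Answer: $13024$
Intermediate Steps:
$34 - 433 \left(3 + 12\right) \left(-2\right) = 34 - 433 \cdot 15 \left(-2\right) = 34 - -12990 = 34 + 12990 = 13024$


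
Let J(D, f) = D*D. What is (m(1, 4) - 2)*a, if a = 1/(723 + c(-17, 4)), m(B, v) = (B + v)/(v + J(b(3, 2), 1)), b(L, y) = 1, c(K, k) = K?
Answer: -1/706 ≈ -0.0014164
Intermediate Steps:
J(D, f) = D**2
m(B, v) = (B + v)/(1 + v) (m(B, v) = (B + v)/(v + 1**2) = (B + v)/(v + 1) = (B + v)/(1 + v))
a = 1/706 (a = 1/(723 - 17) = 1/706 ≈ 0.0014164)
(m(1, 4) - 2)*a = ((1 + 4)/(1 + 4) - 2)*(1/706) = (5/5 - 2)*(1/706) = ((1/5)*5 - 2)*(1/706) = (1 - 2)*(1/706) = -1*1/706 = -1/706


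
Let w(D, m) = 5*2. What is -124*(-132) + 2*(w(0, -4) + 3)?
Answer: 16394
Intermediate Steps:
w(D, m) = 10
-124*(-132) + 2*(w(0, -4) + 3) = -124*(-132) + 2*(10 + 3) = 16368 + 2*13 = 16368 + 26 = 16394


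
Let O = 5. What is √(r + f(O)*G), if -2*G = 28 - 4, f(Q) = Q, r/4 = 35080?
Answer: 2*√35065 ≈ 374.51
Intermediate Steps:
r = 140320 (r = 4*35080 = 140320)
G = -12 (G = -(28 - 4)/2 = -½*24 = -12)
√(r + f(O)*G) = √(140320 + 5*(-12)) = √(140320 - 60) = √140260 = 2*√35065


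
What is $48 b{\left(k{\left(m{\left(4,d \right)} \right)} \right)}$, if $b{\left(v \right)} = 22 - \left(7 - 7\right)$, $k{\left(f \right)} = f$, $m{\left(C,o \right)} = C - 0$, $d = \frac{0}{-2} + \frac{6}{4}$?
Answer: $1056$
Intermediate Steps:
$d = \frac{3}{2}$ ($d = 0 \left(- \frac{1}{2}\right) + 6 \cdot \frac{1}{4} = 0 + \frac{3}{2} = \frac{3}{2} \approx 1.5$)
$m{\left(C,o \right)} = C$ ($m{\left(C,o \right)} = C + 0 = C$)
$b{\left(v \right)} = 22$ ($b{\left(v \right)} = 22 - 0 = 22 + 0 = 22$)
$48 b{\left(k{\left(m{\left(4,d \right)} \right)} \right)} = 48 \cdot 22 = 1056$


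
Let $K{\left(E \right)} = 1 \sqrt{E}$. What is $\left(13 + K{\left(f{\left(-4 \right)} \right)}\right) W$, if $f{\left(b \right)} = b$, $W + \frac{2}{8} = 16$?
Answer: $\frac{819}{4} + \frac{63 i}{2} \approx 204.75 + 31.5 i$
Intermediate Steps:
$W = \frac{63}{4}$ ($W = - \frac{1}{4} + 16 = \frac{63}{4} \approx 15.75$)
$K{\left(E \right)} = \sqrt{E}$
$\left(13 + K{\left(f{\left(-4 \right)} \right)}\right) W = \left(13 + \sqrt{-4}\right) \frac{63}{4} = \left(13 + 2 i\right) \frac{63}{4} = \frac{819}{4} + \frac{63 i}{2}$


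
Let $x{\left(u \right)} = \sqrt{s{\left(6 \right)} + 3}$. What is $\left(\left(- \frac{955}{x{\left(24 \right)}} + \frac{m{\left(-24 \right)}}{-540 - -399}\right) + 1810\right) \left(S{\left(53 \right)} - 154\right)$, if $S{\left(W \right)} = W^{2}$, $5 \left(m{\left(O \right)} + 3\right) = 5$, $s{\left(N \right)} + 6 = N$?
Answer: $\frac{225862620}{47} - 845175 \sqrt{3} \approx 3.3417 \cdot 10^{6}$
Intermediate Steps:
$s{\left(N \right)} = -6 + N$
$m{\left(O \right)} = -2$ ($m{\left(O \right)} = -3 + \frac{1}{5} \cdot 5 = -3 + 1 = -2$)
$x{\left(u \right)} = \sqrt{3}$ ($x{\left(u \right)} = \sqrt{\left(-6 + 6\right) + 3} = \sqrt{0 + 3} = \sqrt{3}$)
$\left(\left(- \frac{955}{x{\left(24 \right)}} + \frac{m{\left(-24 \right)}}{-540 - -399}\right) + 1810\right) \left(S{\left(53 \right)} - 154\right) = \left(\left(- \frac{955}{\sqrt{3}} - \frac{2}{-540 - -399}\right) + 1810\right) \left(53^{2} - 154\right) = \left(\left(- 955 \frac{\sqrt{3}}{3} - \frac{2}{-540 + 399}\right) + 1810\right) \left(2809 - 154\right) = \left(\left(- \frac{955 \sqrt{3}}{3} - \frac{2}{-141}\right) + 1810\right) 2655 = \left(\left(- \frac{955 \sqrt{3}}{3} - - \frac{2}{141}\right) + 1810\right) 2655 = \left(\left(- \frac{955 \sqrt{3}}{3} + \frac{2}{141}\right) + 1810\right) 2655 = \left(\left(\frac{2}{141} - \frac{955 \sqrt{3}}{3}\right) + 1810\right) 2655 = \left(\frac{255212}{141} - \frac{955 \sqrt{3}}{3}\right) 2655 = \frac{225862620}{47} - 845175 \sqrt{3}$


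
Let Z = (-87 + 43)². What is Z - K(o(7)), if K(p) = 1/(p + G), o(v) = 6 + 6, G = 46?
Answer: 112287/58 ≈ 1936.0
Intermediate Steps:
o(v) = 12
K(p) = 1/(46 + p) (K(p) = 1/(p + 46) = 1/(46 + p))
Z = 1936 (Z = (-44)² = 1936)
Z - K(o(7)) = 1936 - 1/(46 + 12) = 1936 - 1/58 = 112287/58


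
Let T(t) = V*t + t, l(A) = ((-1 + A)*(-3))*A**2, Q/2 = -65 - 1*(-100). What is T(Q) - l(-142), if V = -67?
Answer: -8654976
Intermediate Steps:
Q = 70 (Q = 2*(-65 - 1*(-100)) = 2*(-65 + 100) = 2*35 = 70)
l(A) = A**2*(3 - 3*A) (l(A) = (3 - 3*A)*A**2 = A**2*(3 - 3*A))
T(t) = -66*t (T(t) = -67*t + t = -66*t)
T(Q) - l(-142) = -66*70 - 3*(-142)**2*(1 - 1*(-142)) = -4620 - 3*20164*(1 + 142) = -4620 - 3*20164*143 = -4620 - 1*8650356 = -4620 - 8650356 = -8654976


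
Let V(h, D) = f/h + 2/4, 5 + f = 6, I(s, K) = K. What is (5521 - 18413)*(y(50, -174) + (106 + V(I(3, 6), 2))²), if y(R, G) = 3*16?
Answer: -1325710144/9 ≈ -1.4730e+8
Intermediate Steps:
y(R, G) = 48
f = 1 (f = -5 + 6 = 1)
V(h, D) = ½ + 1/h (V(h, D) = 1/h + 2/4 = 1/h + 2*(¼) = 1/h + ½ = ½ + 1/h)
(5521 - 18413)*(y(50, -174) + (106 + V(I(3, 6), 2))²) = (5521 - 18413)*(48 + (106 + (½)*(2 + 6)/6)²) = -12892*(48 + (106 + (½)*(⅙)*8)²) = -12892*(48 + (106 + ⅔)²) = -12892*(48 + (320/3)²) = -12892*(48 + 102400/9) = -12892*102832/9 = -1325710144/9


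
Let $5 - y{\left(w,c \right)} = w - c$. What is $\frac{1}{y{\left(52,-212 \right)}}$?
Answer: $- \frac{1}{259} \approx -0.003861$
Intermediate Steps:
$y{\left(w,c \right)} = 5 + c - w$ ($y{\left(w,c \right)} = 5 - \left(w - c\right) = 5 + \left(c - w\right) = 5 + c - w$)
$\frac{1}{y{\left(52,-212 \right)}} = \frac{1}{5 - 212 - 52} = \frac{1}{-259} = - \frac{1}{259}$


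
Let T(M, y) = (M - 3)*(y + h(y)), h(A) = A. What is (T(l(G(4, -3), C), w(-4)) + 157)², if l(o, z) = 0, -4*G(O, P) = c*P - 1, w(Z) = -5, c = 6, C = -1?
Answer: 34969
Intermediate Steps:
G(O, P) = ¼ - 3*P/2 (G(O, P) = -(6*P - 1)/4 = -(-1 + 6*P)/4 = ¼ - 3*P/2)
T(M, y) = 2*y*(-3 + M) (T(M, y) = (M - 3)*(y + y) = (-3 + M)*(2*y) = 2*y*(-3 + M))
(T(l(G(4, -3), C), w(-4)) + 157)² = (2*(-5)*(-3 + 0) + 157)² = (2*(-5)*(-3) + 157)² = (30 + 157)² = 187² = 34969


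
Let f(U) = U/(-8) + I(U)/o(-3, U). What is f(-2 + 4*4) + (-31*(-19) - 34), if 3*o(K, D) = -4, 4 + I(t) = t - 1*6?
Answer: 2201/4 ≈ 550.25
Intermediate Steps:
I(t) = -10 + t (I(t) = -4 + (t - 1*6) = -4 + (t - 6) = -4 + (-6 + t) = -10 + t)
o(K, D) = -4/3 (o(K, D) = (1/3)*(-4) = -4/3)
f(U) = 15/2 - 7*U/8 (f(U) = U/(-8) + (-10 + U)/(-4/3) = U*(-1/8) + (-10 + U)*(-3/4) = -U/8 + (15/2 - 3*U/4) = 15/2 - 7*U/8)
f(-2 + 4*4) + (-31*(-19) - 34) = (15/2 - 7*(-2 + 4*4)/8) + (-31*(-19) - 34) = (15/2 - 7*(-2 + 16)/8) + (589 - 34) = (15/2 - 7/8*14) + 555 = (15/2 - 49/4) + 555 = -19/4 + 555 = 2201/4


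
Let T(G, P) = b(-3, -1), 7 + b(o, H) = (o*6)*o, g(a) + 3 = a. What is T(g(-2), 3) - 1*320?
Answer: -273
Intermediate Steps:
g(a) = -3 + a
b(o, H) = -7 + 6*o² (b(o, H) = -7 + (o*6)*o = -7 + (6*o)*o = -7 + 6*o²)
T(G, P) = 47 (T(G, P) = -7 + 6*(-3)² = -7 + 6*9 = -7 + 54 = 47)
T(g(-2), 3) - 1*320 = 47 - 1*320 = 47 - 320 = -273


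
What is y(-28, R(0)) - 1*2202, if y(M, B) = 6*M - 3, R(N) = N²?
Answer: -2373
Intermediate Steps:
y(M, B) = -3 + 6*M
y(-28, R(0)) - 1*2202 = (-3 + 6*(-28)) - 1*2202 = (-3 - 168) - 2202 = -171 - 2202 = -2373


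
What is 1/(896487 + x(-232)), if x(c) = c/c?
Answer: 1/896488 ≈ 1.1155e-6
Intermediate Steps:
x(c) = 1
1/(896487 + x(-232)) = 1/(896487 + 1) = 1/896488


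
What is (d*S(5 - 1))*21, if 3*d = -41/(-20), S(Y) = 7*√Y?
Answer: 2009/10 ≈ 200.90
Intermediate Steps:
d = 41/60 (d = (-41/(-20))/3 = (-41*(-1/20))/3 = (⅓)*(41/20) = 41/60 ≈ 0.68333)
(d*S(5 - 1))*21 = (41*(7*√(5 - 1))/60)*21 = (41*(7*√4)/60)*21 = (41*(7*2)/60)*21 = ((41/60)*14)*21 = (287/30)*21 = 2009/10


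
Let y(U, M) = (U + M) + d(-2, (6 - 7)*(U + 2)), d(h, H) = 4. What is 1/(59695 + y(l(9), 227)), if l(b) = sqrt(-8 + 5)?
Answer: 59926/3591125479 - I*sqrt(3)/3591125479 ≈ 1.6687e-5 - 4.8231e-10*I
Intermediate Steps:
l(b) = I*sqrt(3) (l(b) = sqrt(-3) = I*sqrt(3))
y(U, M) = 4 + M + U (y(U, M) = (U + M) + 4 = (M + U) + 4 = 4 + M + U)
1/(59695 + y(l(9), 227)) = 1/(59695 + (4 + 227 + I*sqrt(3))) = 1/(59695 + (231 + I*sqrt(3))) = 1/(59926 + I*sqrt(3))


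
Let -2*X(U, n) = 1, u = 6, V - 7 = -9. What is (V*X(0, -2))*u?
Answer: 6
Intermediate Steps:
V = -2 (V = 7 - 9 = -2)
X(U, n) = -1/2 (X(U, n) = -1/2*1 = -1/2)
(V*X(0, -2))*u = -2*(-1/2)*6 = 1*6 = 6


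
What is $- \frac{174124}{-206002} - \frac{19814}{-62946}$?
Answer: $\frac{3760533233}{3241750473} \approx 1.16$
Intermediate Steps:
$- \frac{174124}{-206002} - \frac{19814}{-62946} = \left(-174124\right) \left(- \frac{1}{206002}\right) - - \frac{9907}{31473} = \frac{87062}{103001} + \frac{9907}{31473} = \frac{3760533233}{3241750473}$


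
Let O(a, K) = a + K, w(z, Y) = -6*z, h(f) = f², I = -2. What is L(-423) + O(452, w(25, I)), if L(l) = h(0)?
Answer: 302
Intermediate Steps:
O(a, K) = K + a
L(l) = 0 (L(l) = 0² = 0)
L(-423) + O(452, w(25, I)) = 0 + (-6*25 + 452) = 0 + (-150 + 452) = 0 + 302 = 302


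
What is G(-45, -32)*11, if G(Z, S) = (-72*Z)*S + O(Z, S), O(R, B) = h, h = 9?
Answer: -1140381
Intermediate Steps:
O(R, B) = 9
G(Z, S) = 9 - 72*S*Z (G(Z, S) = (-72*Z)*S + 9 = -72*S*Z + 9 = 9 - 72*S*Z)
G(-45, -32)*11 = (9 - 72*(-32)*(-45))*11 = (9 - 103680)*11 = -103671*11 = -1140381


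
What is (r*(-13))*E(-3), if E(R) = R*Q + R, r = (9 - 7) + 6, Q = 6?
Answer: 2184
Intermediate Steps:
r = 8 (r = 2 + 6 = 8)
E(R) = 7*R (E(R) = R*6 + R = 6*R + R = 7*R)
(r*(-13))*E(-3) = (8*(-13))*(7*(-3)) = -104*(-21) = 2184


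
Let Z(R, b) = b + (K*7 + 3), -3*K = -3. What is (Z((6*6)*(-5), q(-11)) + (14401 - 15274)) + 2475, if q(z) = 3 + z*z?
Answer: 1736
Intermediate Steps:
K = 1 (K = -⅓*(-3) = 1)
q(z) = 3 + z²
Z(R, b) = 10 + b (Z(R, b) = b + (1*7 + 3) = b + (7 + 3) = b + 10 = 10 + b)
(Z((6*6)*(-5), q(-11)) + (14401 - 15274)) + 2475 = ((10 + (3 + (-11)²)) + (14401 - 15274)) + 2475 = ((10 + (3 + 121)) - 873) + 2475 = ((10 + 124) - 873) + 2475 = (134 - 873) + 2475 = -739 + 2475 = 1736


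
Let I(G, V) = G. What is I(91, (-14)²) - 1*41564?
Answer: -41473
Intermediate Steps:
I(91, (-14)²) - 1*41564 = 91 - 1*41564 = 91 - 41564 = -41473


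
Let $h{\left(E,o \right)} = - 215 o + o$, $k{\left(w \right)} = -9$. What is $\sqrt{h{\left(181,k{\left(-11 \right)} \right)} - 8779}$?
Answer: $i \sqrt{6853} \approx 82.783 i$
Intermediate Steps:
$h{\left(E,o \right)} = - 214 o$
$\sqrt{h{\left(181,k{\left(-11 \right)} \right)} - 8779} = \sqrt{\left(-214\right) \left(-9\right) - 8779} = \sqrt{1926 - 8779} = \sqrt{-6853} = i \sqrt{6853}$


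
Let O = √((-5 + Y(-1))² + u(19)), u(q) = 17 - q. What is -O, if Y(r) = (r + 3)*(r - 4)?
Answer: -√223 ≈ -14.933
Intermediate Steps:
Y(r) = (-4 + r)*(3 + r) (Y(r) = (3 + r)*(-4 + r) = (-4 + r)*(3 + r))
O = √223 (O = √((-5 + (-12 + (-1)² - 1*(-1)))² + (17 - 1*19)) = √((-5 + (-12 + 1 + 1))² + (17 - 19)) = √((-5 - 10)² - 2) = √((-15)² - 2) = √(225 - 2) = √223 ≈ 14.933)
-O = -√223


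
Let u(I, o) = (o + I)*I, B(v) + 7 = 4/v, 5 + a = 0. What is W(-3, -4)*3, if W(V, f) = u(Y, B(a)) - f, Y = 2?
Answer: -114/5 ≈ -22.800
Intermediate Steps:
a = -5 (a = -5 + 0 = -5)
B(v) = -7 + 4/v
u(I, o) = I*(I + o) (u(I, o) = (I + o)*I = I*(I + o))
W(V, f) = -58/5 - f (W(V, f) = 2*(2 + (-7 + 4/(-5))) - f = 2*(2 + (-7 + 4*(-1/5))) - f = 2*(2 + (-7 - 4/5)) - f = 2*(2 - 39/5) - f = 2*(-29/5) - f = -58/5 - f)
W(-3, -4)*3 = (-58/5 - 1*(-4))*3 = (-58/5 + 4)*3 = -38/5*3 = -114/5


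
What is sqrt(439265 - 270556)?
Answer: sqrt(168709) ≈ 410.74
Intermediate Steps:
sqrt(439265 - 270556) = sqrt(168709)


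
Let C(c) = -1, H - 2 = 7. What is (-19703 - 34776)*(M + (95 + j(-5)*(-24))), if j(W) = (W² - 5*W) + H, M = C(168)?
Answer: 72021238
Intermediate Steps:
H = 9 (H = 2 + 7 = 9)
M = -1
j(W) = 9 + W² - 5*W (j(W) = (W² - 5*W) + 9 = 9 + W² - 5*W)
(-19703 - 34776)*(M + (95 + j(-5)*(-24))) = (-19703 - 34776)*(-1 + (95 + (9 + (-5)² - 5*(-5))*(-24))) = -54479*(-1 + (95 + (9 + 25 + 25)*(-24))) = -54479*(-1 + (95 + 59*(-24))) = -54479*(-1 + (95 - 1416)) = -54479*(-1 - 1321) = -54479*(-1322) = 72021238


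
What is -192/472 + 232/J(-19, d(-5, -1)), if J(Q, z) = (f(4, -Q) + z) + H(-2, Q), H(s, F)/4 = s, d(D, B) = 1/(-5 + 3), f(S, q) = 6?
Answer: -27496/295 ≈ -93.207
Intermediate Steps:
d(D, B) = -½ (d(D, B) = 1/(-2) = -½)
H(s, F) = 4*s
J(Q, z) = -2 + z (J(Q, z) = (6 + z) + 4*(-2) = (6 + z) - 8 = -2 + z)
-192/472 + 232/J(-19, d(-5, -1)) = -192/472 + 232/(-2 - ½) = -192*1/472 + 232/(-5/2) = -24/59 + 232*(-⅖) = -24/59 - 464/5 = -27496/295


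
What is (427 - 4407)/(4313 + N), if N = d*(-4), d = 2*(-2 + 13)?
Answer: -796/845 ≈ -0.94201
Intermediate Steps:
d = 22 (d = 2*11 = 22)
N = -88 (N = 22*(-4) = -88)
(427 - 4407)/(4313 + N) = (427 - 4407)/(4313 - 88) = -3980/4225 = -3980*1/4225 = -796/845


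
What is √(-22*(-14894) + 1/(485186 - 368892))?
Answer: √4431478509371542/116294 ≈ 572.42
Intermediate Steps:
√(-22*(-14894) + 1/(485186 - 368892)) = √(327668 + 1/116294) = √(38105822393/116294) = √4431478509371542/116294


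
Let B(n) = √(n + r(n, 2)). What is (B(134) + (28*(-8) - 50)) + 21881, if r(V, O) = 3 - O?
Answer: 21607 + 3*√15 ≈ 21619.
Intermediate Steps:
B(n) = √(1 + n) (B(n) = √(n + (3 - 1*2)) = √(n + (3 - 2)) = √(n + 1) = √(1 + n))
(B(134) + (28*(-8) - 50)) + 21881 = (√(1 + 134) + (28*(-8) - 50)) + 21881 = (√135 + (-224 - 50)) + 21881 = (3*√15 - 274) + 21881 = (-274 + 3*√15) + 21881 = 21607 + 3*√15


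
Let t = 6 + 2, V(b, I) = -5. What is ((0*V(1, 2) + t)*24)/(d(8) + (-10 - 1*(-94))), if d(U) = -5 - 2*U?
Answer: 64/21 ≈ 3.0476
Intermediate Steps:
t = 8
((0*V(1, 2) + t)*24)/(d(8) + (-10 - 1*(-94))) = ((0*(-5) + 8)*24)/((-5 - 2*8) + (-10 - 1*(-94))) = ((0 + 8)*24)/((-5 - 16) + (-10 + 94)) = (8*24)/(-21 + 84) = 192/63 = 192*(1/63) = 64/21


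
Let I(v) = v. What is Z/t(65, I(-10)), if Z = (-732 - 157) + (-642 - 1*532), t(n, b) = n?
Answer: -2063/65 ≈ -31.738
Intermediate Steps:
Z = -2063 (Z = -889 + (-642 - 532) = -889 - 1174 = -2063)
Z/t(65, I(-10)) = -2063/65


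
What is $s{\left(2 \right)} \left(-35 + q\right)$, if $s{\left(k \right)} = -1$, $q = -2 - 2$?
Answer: $39$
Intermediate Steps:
$q = -4$
$s{\left(2 \right)} \left(-35 + q\right) = - (-35 - 4) = \left(-1\right) \left(-39\right) = 39$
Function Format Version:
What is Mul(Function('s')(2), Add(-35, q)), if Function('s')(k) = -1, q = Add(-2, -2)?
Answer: 39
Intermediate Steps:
q = -4
Mul(Function('s')(2), Add(-35, q)) = Mul(-1, Add(-35, -4)) = Mul(-1, -39) = 39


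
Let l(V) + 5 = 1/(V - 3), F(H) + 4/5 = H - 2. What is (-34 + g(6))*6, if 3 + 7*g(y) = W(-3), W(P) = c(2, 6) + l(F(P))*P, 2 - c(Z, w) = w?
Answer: -30315/154 ≈ -196.85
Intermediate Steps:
F(H) = -14/5 + H (F(H) = -⅘ + (H - 2) = -⅘ + (-2 + H) = -14/5 + H)
c(Z, w) = 2 - w
l(V) = -5 + 1/(-3 + V) (l(V) = -5 + 1/(V - 3) = -5 + 1/(-3 + V))
W(P) = -4 + P*(30 - 5*P)/(-29/5 + P) (W(P) = (2 - 1*6) + ((16 - 5*(-14/5 + P))/(-3 + (-14/5 + P)))*P = (2 - 6) + ((16 + (14 - 5*P))/(-29/5 + P))*P = -4 + ((30 - 5*P)/(-29/5 + P))*P = -4 + P*(30 - 5*P)/(-29/5 + P))
g(y) = 367/308 (g(y) = -3/7 + ((116 - 25*(-3)² + 130*(-3))/(-29 + 5*(-3)))/7 = -3/7 + ((116 - 25*9 - 390)/(-29 - 15))/7 = -3/7 + ((116 - 225 - 390)/(-44))/7 = -3/7 + (-1/44*(-499))/7 = -3/7 + (⅐)*(499/44) = -3/7 + 499/308 = 367/308)
(-34 + g(6))*6 = (-34 + 367/308)*6 = -10105/308*6 = -30315/154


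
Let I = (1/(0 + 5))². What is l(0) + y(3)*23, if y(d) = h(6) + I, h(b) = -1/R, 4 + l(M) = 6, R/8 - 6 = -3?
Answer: 1177/600 ≈ 1.9617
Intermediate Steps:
R = 24 (R = 48 + 8*(-3) = 48 - 24 = 24)
l(M) = 2 (l(M) = -4 + 6 = 2)
h(b) = -1/24
I = 1/25 (I = (1/5)² = (⅕)² = 1/25 ≈ 0.040000)
y(d) = -1/600 (y(d) = -1/24 + 1/25 = -1/600)
l(0) + y(3)*23 = 2 - 1/600*23 = 2 - 23/600 = 1177/600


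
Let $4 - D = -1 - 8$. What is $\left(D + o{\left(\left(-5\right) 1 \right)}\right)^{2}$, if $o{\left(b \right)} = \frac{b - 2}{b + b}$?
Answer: $\frac{18769}{100} \approx 187.69$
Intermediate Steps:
$D = 13$ ($D = 4 - \left(-1 - 8\right) = 4 - -9 = 4 + 9 = 13$)
$o{\left(b \right)} = \frac{-2 + b}{2 b}$
$\left(D + o{\left(\left(-5\right) 1 \right)}\right)^{2} = \left(13 + \frac{-2 - 5}{2 \left(\left(-5\right) 1\right)}\right)^{2} = \left(13 + \frac{-2 - 5}{2 \left(-5\right)}\right)^{2} = \left(13 + \frac{1}{2} \left(- \frac{1}{5}\right) \left(-7\right)\right)^{2} = \left(13 + \frac{7}{10}\right)^{2} = \left(\frac{137}{10}\right)^{2} = \frac{18769}{100}$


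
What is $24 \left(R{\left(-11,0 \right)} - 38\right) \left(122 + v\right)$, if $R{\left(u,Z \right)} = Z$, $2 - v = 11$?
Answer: $-103056$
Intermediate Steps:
$v = -9$ ($v = 2 - 11 = -9$)
$24 \left(R{\left(-11,0 \right)} - 38\right) \left(122 + v\right) = 24 \left(0 - 38\right) \left(122 - 9\right) = 24 \left(\left(-38\right) 113\right) = 24 \left(-4294\right) = -103056$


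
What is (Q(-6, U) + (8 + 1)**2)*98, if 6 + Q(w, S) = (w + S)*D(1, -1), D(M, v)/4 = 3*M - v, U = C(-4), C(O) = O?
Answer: -8330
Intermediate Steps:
U = -4
D(M, v) = -4*v + 12*M (D(M, v) = 4*(3*M - v) = 4*(-v + 3*M) = -4*v + 12*M)
Q(w, S) = -6 + 16*S + 16*w (Q(w, S) = -6 + (w + S)*(-4*(-1) + 12*1) = -6 + (S + w)*(4 + 12) = -6 + (S + w)*16 = -6 + (16*S + 16*w) = -6 + 16*S + 16*w)
(Q(-6, U) + (8 + 1)**2)*98 = ((-6 + 16*(-4) + 16*(-6)) + (8 + 1)**2)*98 = ((-6 - 64 - 96) + 9**2)*98 = (-166 + 81)*98 = -85*98 = -8330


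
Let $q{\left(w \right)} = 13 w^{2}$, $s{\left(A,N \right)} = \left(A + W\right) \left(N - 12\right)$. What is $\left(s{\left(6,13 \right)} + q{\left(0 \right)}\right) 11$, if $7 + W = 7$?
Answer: $66$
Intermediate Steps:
$W = 0$ ($W = -7 + 7 = 0$)
$s{\left(A,N \right)} = A \left(-12 + N\right)$ ($s{\left(A,N \right)} = \left(A + 0\right) \left(N - 12\right) = A \left(-12 + N\right)$)
$\left(s{\left(6,13 \right)} + q{\left(0 \right)}\right) 11 = \left(6 \left(-12 + 13\right) + 13 \cdot 0^{2}\right) 11 = \left(6 \cdot 1 + 13 \cdot 0\right) 11 = \left(6 + 0\right) 11 = 6 \cdot 11 = 66$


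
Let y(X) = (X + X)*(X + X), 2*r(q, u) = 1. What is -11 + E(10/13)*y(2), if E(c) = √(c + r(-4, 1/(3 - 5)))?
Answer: -11 + 8*√858/13 ≈ 7.0256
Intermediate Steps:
r(q, u) = ½ (r(q, u) = (½)*1 = ½)
E(c) = √(½ + c) (E(c) = √(c + ½) = √(½ + c))
y(X) = 4*X² (y(X) = (2*X)*(2*X) = 4*X²)
-11 + E(10/13)*y(2) = -11 + (√(2 + 4*(10/13))/2)*(4*2²) = -11 + (√(2 + 4*(10*(1/13)))/2)*(4*4) = -11 + (√(2 + 4*(10/13))/2)*16 = -11 + (√(2 + 40/13)/2)*16 = -11 + (√(66/13)/2)*16 = -11 + ((√858/13)/2)*16 = -11 + (√858/26)*16 = -11 + 8*√858/13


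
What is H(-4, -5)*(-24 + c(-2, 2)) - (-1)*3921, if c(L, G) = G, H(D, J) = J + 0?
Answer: 4031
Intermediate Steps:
H(D, J) = J
H(-4, -5)*(-24 + c(-2, 2)) - (-1)*3921 = -5*(-24 + 2) - (-1)*3921 = -5*(-22) - 1*(-3921) = 110 + 3921 = 4031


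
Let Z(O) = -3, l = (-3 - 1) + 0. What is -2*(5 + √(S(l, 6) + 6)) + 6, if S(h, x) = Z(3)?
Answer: -4 - 2*√3 ≈ -7.4641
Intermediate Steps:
l = -4 (l = -4 + 0 = -4)
S(h, x) = -3
-2*(5 + √(S(l, 6) + 6)) + 6 = -2*(5 + √(-3 + 6)) + 6 = -2*(5 + √3) + 6 = (-10 - 2*√3) + 6 = -4 - 2*√3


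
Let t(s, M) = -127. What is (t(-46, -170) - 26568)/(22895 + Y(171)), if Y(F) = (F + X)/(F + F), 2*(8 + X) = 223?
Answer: -2028820/1740081 ≈ -1.1659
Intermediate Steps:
X = 207/2 (X = -8 + (½)*223 = -8 + 223/2 = 207/2 ≈ 103.50)
Y(F) = (207/2 + F)/(2*F) (Y(F) = (F + 207/2)/(F + F) = (207/2 + F)/((2*F)) = (207/2 + F)*(1/(2*F)) = (207/2 + F)/(2*F))
(t(-46, -170) - 26568)/(22895 + Y(171)) = (-127 - 26568)/(22895 + (¼)*(207 + 2*171)/171) = -26695/(22895 + (¼)*(1/171)*(207 + 342)) = -26695/(22895 + (¼)*(1/171)*549) = -26695/(22895 + 61/76) = -26695/1740081/76 = -26695*76/1740081 = -2028820/1740081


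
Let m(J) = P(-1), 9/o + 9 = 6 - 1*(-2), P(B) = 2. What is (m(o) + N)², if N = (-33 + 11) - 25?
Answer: 2025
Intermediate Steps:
o = -9 (o = 9/(-9 + (6 - 1*(-2))) = 9/(-9 + (6 + 2)) = 9/(-9 + 8) = 9/(-1) = 9*(-1) = -9)
N = -47 (N = -22 - 25 = -47)
m(J) = 2
(m(o) + N)² = (2 - 47)² = (-45)² = 2025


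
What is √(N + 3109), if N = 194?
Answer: 3*√367 ≈ 57.472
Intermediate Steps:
√(N + 3109) = √(194 + 3109) = √3303 = 3*√367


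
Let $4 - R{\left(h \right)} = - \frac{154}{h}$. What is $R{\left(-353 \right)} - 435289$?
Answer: $- \frac{153655759}{353} \approx -4.3529 \cdot 10^{5}$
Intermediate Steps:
$R{\left(h \right)} = 4 + \frac{154}{h}$ ($R{\left(h \right)} = 4 - - \frac{154}{h} = 4 + \frac{154}{h}$)
$R{\left(-353 \right)} - 435289 = \left(4 + \frac{154}{-353}\right) - 435289 = \left(4 + 154 \left(- \frac{1}{353}\right)\right) - 435289 = \left(4 - \frac{154}{353}\right) - 435289 = \frac{1258}{353} - 435289 = - \frac{153655759}{353}$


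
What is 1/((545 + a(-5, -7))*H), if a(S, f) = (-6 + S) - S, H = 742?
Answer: 1/399938 ≈ 2.5004e-6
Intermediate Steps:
a(S, f) = -6
1/((545 + a(-5, -7))*H) = 1/((545 - 6)*742) = (1/742)/539 = (1/539)*(1/742) = 1/399938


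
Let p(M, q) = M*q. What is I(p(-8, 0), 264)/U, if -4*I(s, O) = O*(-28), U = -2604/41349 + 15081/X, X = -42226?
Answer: -153648252912/34930513 ≈ -4398.7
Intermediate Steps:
U = -34930513/83142994 (U = -2604/41349 + 15081/(-42226) = -2604*1/41349 + 15081*(-1/42226) = -124/1969 - 15081/42226 = -34930513/83142994 ≈ -0.42013)
I(s, O) = 7*O (I(s, O) = -O*(-28)/4 = -(-7)*O = 7*O)
I(p(-8, 0), 264)/U = (7*264)/(-34930513/83142994) = 1848*(-83142994/34930513) = -153648252912/34930513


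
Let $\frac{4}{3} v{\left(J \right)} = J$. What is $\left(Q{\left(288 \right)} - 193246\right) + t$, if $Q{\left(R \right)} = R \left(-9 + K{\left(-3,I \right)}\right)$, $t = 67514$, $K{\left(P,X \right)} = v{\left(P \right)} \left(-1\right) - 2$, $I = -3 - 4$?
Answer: $-128252$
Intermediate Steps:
$I = -7$ ($I = -3 - 4 = -7$)
$v{\left(J \right)} = \frac{3 J}{4}$
$K{\left(P,X \right)} = -2 - \frac{3 P}{4}$ ($K{\left(P,X \right)} = \frac{3 P}{4} \left(-1\right) - 2 = - \frac{3 P}{4} - 2 = -2 - \frac{3 P}{4}$)
$Q{\left(R \right)} = - \frac{35 R}{4}$ ($Q{\left(R \right)} = R \left(-9 - - \frac{1}{4}\right) = R \left(-9 + \left(-2 + \frac{9}{4}\right)\right) = R \left(-9 + \frac{1}{4}\right) = R \left(- \frac{35}{4}\right) = - \frac{35 R}{4}$)
$\left(Q{\left(288 \right)} - 193246\right) + t = \left(\left(- \frac{35}{4}\right) 288 - 193246\right) + 67514 = \left(-2520 - 193246\right) + 67514 = -195766 + 67514 = -128252$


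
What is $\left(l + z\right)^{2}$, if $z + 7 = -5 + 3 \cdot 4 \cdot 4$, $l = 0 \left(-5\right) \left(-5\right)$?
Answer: $1296$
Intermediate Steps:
$l = 0$ ($l = 0 \left(-5\right) = 0$)
$z = 36$ ($z = -7 - \left(5 - 3 \cdot 4 \cdot 4\right) = -7 + \left(-5 + 3 \cdot 16\right) = -7 + \left(-5 + 48\right) = -7 + 43 = 36$)
$\left(l + z\right)^{2} = \left(0 + 36\right)^{2} = 36^{2} = 1296$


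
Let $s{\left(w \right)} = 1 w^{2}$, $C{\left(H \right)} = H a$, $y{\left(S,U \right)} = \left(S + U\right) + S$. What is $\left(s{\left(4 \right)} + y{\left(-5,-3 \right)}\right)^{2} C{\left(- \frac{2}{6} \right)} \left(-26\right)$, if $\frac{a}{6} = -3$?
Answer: $-1404$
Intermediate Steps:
$a = -18$ ($a = 6 \left(-3\right) = -18$)
$y{\left(S,U \right)} = U + 2 S$
$C{\left(H \right)} = - 18 H$ ($C{\left(H \right)} = H \left(-18\right) = - 18 H$)
$s{\left(w \right)} = w^{2}$
$\left(s{\left(4 \right)} + y{\left(-5,-3 \right)}\right)^{2} C{\left(- \frac{2}{6} \right)} \left(-26\right) = \left(4^{2} + \left(-3 + 2 \left(-5\right)\right)\right)^{2} \left(- 18 \left(- \frac{2}{6}\right)\right) \left(-26\right) = \left(16 - 13\right)^{2} \left(- 18 \left(\left(-2\right) \frac{1}{6}\right)\right) \left(-26\right) = \left(16 - 13\right)^{2} \left(\left(-18\right) \left(- \frac{1}{3}\right)\right) \left(-26\right) = 3^{2} \cdot 6 \left(-26\right) = 9 \cdot 6 \left(-26\right) = 54 \left(-26\right) = -1404$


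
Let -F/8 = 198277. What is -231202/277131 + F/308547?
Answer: -170308769930/28502646219 ≈ -5.9752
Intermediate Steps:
F = -1586216 (F = -8*198277 = -1586216)
-231202/277131 + F/308547 = -231202/277131 - 1586216/308547 = -170308769930/28502646219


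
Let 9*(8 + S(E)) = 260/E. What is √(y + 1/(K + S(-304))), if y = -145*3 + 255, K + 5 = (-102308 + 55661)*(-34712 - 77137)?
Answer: 24*I*√3979915676565234217902970/3568715478295 ≈ 13.416*I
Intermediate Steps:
K = 5217420298 (K = -5 + (-102308 + 55661)*(-34712 - 77137) = -5 - 46647*(-111849) = -5 + 5217420303 = 5217420298)
S(E) = -8 + 260/(9*E) (S(E) = -8 + (260/E)/9 = -8 + 260/(9*E))
y = -180 (y = -435 + 255 = -180)
√(y + 1/(K + S(-304))) = √(-180 + 1/(5217420298 + (-8 + (260/9)/(-304)))) = √(-180 + 1/(5217420298 + (-8 + (260/9)*(-1/304)))) = √(-180 + 1/(5217420298 + (-8 - 65/684))) = √(-180 + 1/(5217420298 - 5537/684)) = √(-180 + 1/(3568715478295/684)) = √(-180 + 684/3568715478295) = √(-642368786092416/3568715478295) = 24*I*√3979915676565234217902970/3568715478295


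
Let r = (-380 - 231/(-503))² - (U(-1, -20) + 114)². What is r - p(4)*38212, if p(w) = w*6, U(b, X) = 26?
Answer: -200544247911/253009 ≈ -7.9264e+5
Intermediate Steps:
p(w) = 6*w
r = 31487269881/253009 (r = (-380 - 231/(-503))² - (26 + 114)² = (-380 - 231*(-1/503))² - 1*140² = (-380 + 231/503)² - 1*19600 = (-190909/503)² - 19600 = 36446246281/253009 - 19600 = 31487269881/253009 ≈ 1.2445e+5)
r - p(4)*38212 = 31487269881/253009 - 6*4*38212 = 31487269881/253009 - 24*38212 = 31487269881/253009 - 1*917088 = 31487269881/253009 - 917088 = -200544247911/253009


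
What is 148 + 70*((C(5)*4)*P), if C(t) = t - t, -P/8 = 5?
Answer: 148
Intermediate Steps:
P = -40 (P = -8*5 = -40)
C(t) = 0
148 + 70*((C(5)*4)*P) = 148 + 70*((0*4)*(-40)) = 148 + 70*(0*(-40)) = 148 + 70*0 = 148 + 0 = 148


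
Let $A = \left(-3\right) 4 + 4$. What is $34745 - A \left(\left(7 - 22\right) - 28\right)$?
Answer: $34401$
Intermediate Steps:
$A = -8$ ($A = -12 + 4 = -8$)
$34745 - A \left(\left(7 - 22\right) - 28\right) = 34745 - - 8 \left(\left(7 - 22\right) - 28\right) = 34745 - - 8 \left(-15 - 28\right) = 34745 - \left(-8\right) \left(-43\right) = 34745 - 344 = 34401$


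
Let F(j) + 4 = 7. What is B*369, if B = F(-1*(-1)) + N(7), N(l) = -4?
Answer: -369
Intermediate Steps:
F(j) = 3 (F(j) = -4 + 7 = 3)
B = -1 (B = 3 - 4 = -1)
B*369 = -1*369 = -369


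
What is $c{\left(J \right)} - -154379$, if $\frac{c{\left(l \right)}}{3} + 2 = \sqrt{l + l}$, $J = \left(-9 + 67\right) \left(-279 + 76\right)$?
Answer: $154373 + 174 i \sqrt{7} \approx 1.5437 \cdot 10^{5} + 460.36 i$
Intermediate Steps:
$J = -11774$ ($J = 58 \left(-203\right) = -11774$)
$c{\left(l \right)} = -6 + 3 \sqrt{2} \sqrt{l}$ ($c{\left(l \right)} = -6 + 3 \sqrt{l + l} = -6 + 3 \sqrt{2 l} = -6 + 3 \sqrt{2} \sqrt{l}$)
$c{\left(J \right)} - -154379 = \left(-6 + 3 \sqrt{2} \sqrt{-11774}\right) - -154379 = \left(-6 + 3 \sqrt{2} \cdot 29 i \sqrt{14}\right) + 154379 = \left(-6 + 174 i \sqrt{7}\right) + 154379 = 154373 + 174 i \sqrt{7}$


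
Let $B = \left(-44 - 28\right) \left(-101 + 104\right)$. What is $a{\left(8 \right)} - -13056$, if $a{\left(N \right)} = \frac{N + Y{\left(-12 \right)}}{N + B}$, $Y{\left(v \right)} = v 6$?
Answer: $\frac{169732}{13} \approx 13056.0$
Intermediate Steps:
$Y{\left(v \right)} = 6 v$
$B = -216$ ($B = \left(-72\right) 3 = -216$)
$a{\left(N \right)} = \frac{-72 + N}{-216 + N}$ ($a{\left(N \right)} = \frac{N + 6 \left(-12\right)}{N - 216} = \frac{N - 72}{-216 + N} = \frac{-72 + N}{-216 + N}$)
$a{\left(8 \right)} - -13056 = \frac{-72 + 8}{-216 + 8} - -13056 = \frac{1}{-208} \left(-64\right) + \left(469 + 12587\right) = \left(- \frac{1}{208}\right) \left(-64\right) + 13056 = \frac{4}{13} + 13056 = \frac{169732}{13}$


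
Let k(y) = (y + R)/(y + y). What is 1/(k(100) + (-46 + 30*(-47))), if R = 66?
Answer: -100/145517 ≈ -0.00068721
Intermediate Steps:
k(y) = (66 + y)/(2*y) (k(y) = (y + 66)/(y + y) = (66 + y)/((2*y)) = (66 + y)*(1/(2*y)) = (66 + y)/(2*y))
1/(k(100) + (-46 + 30*(-47))) = 1/((½)*(66 + 100)/100 + (-46 + 30*(-47))) = 1/((½)*(1/100)*166 + (-46 - 1410)) = 1/(83/100 - 1456) = 1/(-145517/100) = -100/145517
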